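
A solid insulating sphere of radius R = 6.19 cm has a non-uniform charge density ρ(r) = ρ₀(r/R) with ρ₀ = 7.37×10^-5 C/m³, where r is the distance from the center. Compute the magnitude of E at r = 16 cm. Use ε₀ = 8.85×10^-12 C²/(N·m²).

Symmetry ⇒ E = E(r) r̂. Gaussian sphere of radius r = 16 cm (r > R, all charge enclosed).
Q_enc = 4π ∫₀^R ρ₀(r'/R)^1 r'² dr' = 4πρ₀R³/4 = 5.491e-8 C.
By Gauss's law, ∮E·dA = E·4πr² = Q_enc/ε₀.
E = |Q_enc|/(4πε₀r²) = (5.491×10^-8)/(4π·8.85×10^-12·(0.16)²) = 1.93e4 N/C.

1.93×10^4 N/C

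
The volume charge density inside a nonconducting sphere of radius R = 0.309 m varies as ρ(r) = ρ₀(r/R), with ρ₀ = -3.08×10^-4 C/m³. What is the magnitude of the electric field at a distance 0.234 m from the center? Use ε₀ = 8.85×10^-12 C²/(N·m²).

By spherical symmetry E is radial; choose a Gaussian sphere of radius r = 0.234 m (r < R).
Q_enc = ∫₀^r ρ(r')·4πr'² dr' = (4πρ₀/R) ∫₀^r r'^3 dr' = 4πρ₀ r^4/(4·R) = -9.389×10^-6 C.
By Gauss's law, ∮E·dA = E·4πr² = Q_enc/ε₀.
E = |Q_enc|/(4πε₀r²) = (9.389×10^-6)/(4π·8.85×10^-12·(0.234)²) = 1.54×10^6 N/C.

|E| = 1.54×10^6 N/C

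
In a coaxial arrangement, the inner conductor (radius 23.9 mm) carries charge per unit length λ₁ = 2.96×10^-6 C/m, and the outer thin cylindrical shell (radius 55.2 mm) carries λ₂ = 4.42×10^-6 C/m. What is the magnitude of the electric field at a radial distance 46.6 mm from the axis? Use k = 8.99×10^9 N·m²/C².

1.14×10^6 N/C

Coaxial Gaussian cylinder, radius r = 46.6 mm, length L (between the conductors, 23.9 mm < r < 55.2 mm).
The shell at 55.2 mm lies outside the Gaussian surface, so λ_enc = λ₁ = 2.96×10^-6 C/m.
Applying ∮E·dA = Q_enc/ε₀ with the end caps contributing no flux:
E = 2k|λ_enc|/r = 2(8.99×10^9)(2.96×10^-6)/(0.0466) = 1.14×10^6 N/C.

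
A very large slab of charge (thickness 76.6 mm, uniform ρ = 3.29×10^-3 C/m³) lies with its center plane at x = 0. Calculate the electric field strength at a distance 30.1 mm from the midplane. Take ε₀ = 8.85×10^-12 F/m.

E ≈ 1.12×10^7 N/C

By symmetry E is perpendicular to the slab. A Gaussian pillbox from −30.1 mm to +30.1 mm (face area A) lies entirely within the slab.
Q_enc = ρ·(2x)·A and flux = 2EA, so 2EA = 2ρxA/ε₀ ⇒ E = |ρ|x/ε₀.
E = (3.29×10^-3)(0.0301)/(8.85×10^-12) = 1.12e7 N/C.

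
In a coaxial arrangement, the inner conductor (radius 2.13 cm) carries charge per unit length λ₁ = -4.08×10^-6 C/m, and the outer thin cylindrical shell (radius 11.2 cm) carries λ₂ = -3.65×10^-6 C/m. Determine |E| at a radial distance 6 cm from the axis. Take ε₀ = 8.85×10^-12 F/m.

Take a coaxial cylindrical Gaussian surface of radius r = 6 cm and length L (between the conductors, 2.13 cm < r < 11.2 cm).
Only the inner wire is enclosed; the outer shell contributes nothing inside itself. λ_enc = λ₁ = -4.08×10^-6 C/m.
By Gauss's law (flux through the curved wall only), E·2πrL = λ_enc L/ε₀.
E = |λ_enc|/(2πε₀r) = (4.08×10^-6)/(2π·8.85×10^-12·0.06) = 1.22×10^6 N/C.

|E| = 1.22×10^6 N/C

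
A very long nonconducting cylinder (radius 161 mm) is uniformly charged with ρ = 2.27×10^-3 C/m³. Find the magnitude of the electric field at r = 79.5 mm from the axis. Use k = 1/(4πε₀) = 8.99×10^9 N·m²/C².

Take a coaxial cylindrical Gaussian surface of radius r = 79.5 mm and length L (r < R).
Charge inside radius r per length L is ρ·πr²·L, so λ_enc = ρπr² = 4.507e-5 C/m.
Gauss's law: E·2πrL = λ_enc L/ε₀.
E = 2k|λ_enc|/r = 2(8.99×10^9)(4.507×10^-5)/(0.0795) = 1.02e7 N/C.

E ≈ 1.02×10^7 V/m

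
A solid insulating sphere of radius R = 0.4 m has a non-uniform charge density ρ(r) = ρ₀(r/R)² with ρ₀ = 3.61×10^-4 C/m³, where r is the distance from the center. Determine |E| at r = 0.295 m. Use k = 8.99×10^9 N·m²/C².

Take a concentric spherical Gaussian surface of radius r = 0.295 m (r < R).
Integrate the density: Q_enc = 4π ∫₀^r ρ₀(r'/R)^2 r'² dr' = 4πρ₀ r^5/(5·R²) = 1.267e-5 C.
Applying ∮E·dA = Q_enc/ε₀ with Φ = E(4πr²):
E = k|Q_enc|/r² = (8.99×10^9)(1.267×10^-5)/(0.295)² = 1.31×10^6 N/C.

E ≈ 1.31e6 N/C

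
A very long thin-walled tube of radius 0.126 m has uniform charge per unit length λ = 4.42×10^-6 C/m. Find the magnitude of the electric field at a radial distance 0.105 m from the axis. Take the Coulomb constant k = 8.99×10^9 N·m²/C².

By cylindrical symmetry E is radial; use a coaxial Gaussian cylinder of radius 0.105 m and length L (r < 0.126 m, inside the shell).
All the surface charge lies outside this cylinder: Q_enc = 0, hence E = 0.

E = 0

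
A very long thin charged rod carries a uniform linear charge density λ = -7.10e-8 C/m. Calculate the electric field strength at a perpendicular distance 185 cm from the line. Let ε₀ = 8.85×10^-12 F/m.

E ≈ 690 N/C

Choose a coaxial cylinder of radius r = 185 cm (arbitrary length L) as the Gaussian surface.
Q_enc = λL, so λ_enc = -7.10×10^-8 C/m.
By Gauss's law (flux through the curved wall only), E·2πrL = λ_enc L/ε₀.
E = |λ_enc|/(2πε₀r) = (7.10×10^-8)/(2π·8.85×10^-12·1.85) = 690 N/C.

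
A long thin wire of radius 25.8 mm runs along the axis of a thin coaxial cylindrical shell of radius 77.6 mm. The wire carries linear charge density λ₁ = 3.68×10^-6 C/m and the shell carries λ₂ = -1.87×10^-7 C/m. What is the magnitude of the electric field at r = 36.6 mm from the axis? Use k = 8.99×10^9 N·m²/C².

Choose a coaxial cylinder of radius r = 36.6 mm (arbitrary length L) as the Gaussian surface (between the conductors, 25.8 mm < r < 77.6 mm).
Only the inner wire is enclosed; the outer shell contributes nothing inside itself. λ_enc = λ₁ = 3.68×10^-6 C/m.
Gauss's law: E·2πrL = λ_enc L/ε₀.
E = 2k|λ_enc|/r = 2(8.99×10^9)(3.68e-6)/(0.0366) = 1.81×10^6 N/C.

1.81×10^6 N/C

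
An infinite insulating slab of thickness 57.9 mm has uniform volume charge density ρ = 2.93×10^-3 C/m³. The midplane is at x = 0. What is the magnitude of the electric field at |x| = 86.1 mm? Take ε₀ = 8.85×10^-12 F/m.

|E| = 9.58e6 V/m

The point |x| = 86.1 mm lies outside the slab (half-thickness 0.02895 m). A symmetric pillbox spanning the full slab encloses Q_enc = ρ·d·A.
Flux = 2EA ⇒ E = |ρ|d/(2ε₀), independent of distance outside.
E = (2.93e-3)(0.0579)/(2·8.85×10^-12) = 9.58×10^6 N/C.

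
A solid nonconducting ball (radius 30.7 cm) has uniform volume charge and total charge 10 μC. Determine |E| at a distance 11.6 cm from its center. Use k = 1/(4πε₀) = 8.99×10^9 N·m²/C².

By spherical symmetry E is radial; choose a Gaussian sphere of radius r = 11.6 cm (r < R).
Only the charge within r is enclosed: Q_enc = Q·(r/R)³ = (10 μC)·(11.6 cm/30.7 cm)³ = 5.395e-7 C.
Applying ∮E·dA = Q_enc/ε₀ with Φ = E(4πr²):
E = k|Q_enc|/r² = (8.99×10^9)(5.395e-7)/(0.116)² = 3.60×10^5 N/C.

|E| = 3.60e5 N/C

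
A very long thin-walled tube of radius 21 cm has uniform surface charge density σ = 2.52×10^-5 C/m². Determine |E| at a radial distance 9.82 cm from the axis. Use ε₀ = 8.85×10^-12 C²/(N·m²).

By cylindrical symmetry E is radial; use a coaxial Gaussian cylinder of radius 9.82 cm and length L (r < 21 cm, inside the shell).
All the surface charge lies outside this cylinder: Q_enc = 0, hence E = 0.

E = 0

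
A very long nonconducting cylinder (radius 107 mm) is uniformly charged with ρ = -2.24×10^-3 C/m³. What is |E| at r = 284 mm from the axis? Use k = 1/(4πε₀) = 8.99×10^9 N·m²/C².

E = 5.10×10^6 N/C

Choose a coaxial cylinder of radius r = 284 mm (arbitrary length L) as the Gaussian surface (r > 107 mm, full cross-section enclosed).
λ_enc = ρ·πR² = (-2.24×10^-3)π(0.107)² = -8.057e-5 C/m.
Since E is radial and uniform over the curved surface, Φ = E·2πrL = Q_enc/ε₀ = λ_enc L/ε₀.
E = 2k|λ_enc|/r = 2(8.99×10^9)(8.057e-5)/(0.284) = 5.10×10^6 N/C.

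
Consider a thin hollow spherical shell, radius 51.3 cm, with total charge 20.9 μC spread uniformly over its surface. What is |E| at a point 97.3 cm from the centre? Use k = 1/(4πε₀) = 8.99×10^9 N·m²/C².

E = 1.98×10^5 N/C

Take a concentric spherical Gaussian surface of radius r = 97.3 cm (r > 51.3 cm).
The entire shell is enclosed: Q_enc = 2.09×10^-5 C.
Gauss's law: E·4πr² = Q_enc/ε₀.
E = k|Q_enc|/r² = (8.99×10^9)(2.09×10^-5)/(0.973)² = 1.98×10^5 N/C.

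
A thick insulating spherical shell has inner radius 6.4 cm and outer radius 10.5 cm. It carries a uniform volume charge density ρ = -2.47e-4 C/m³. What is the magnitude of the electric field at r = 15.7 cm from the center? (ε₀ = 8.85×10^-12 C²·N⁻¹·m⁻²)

Symmetry ⇒ E = E(r) r̂. Gaussian sphere of radius r = 15.7 cm (r > 10.5 cm, enclosing the whole shell).
Q_enc = ρ·(4π/3)(b³ − a³) = (-2.47×10^-4)·(4π/3)·((0.105)³ − (0.064)³) = -9.265×10^-7 C.
Since E is radial and uniform over the Gaussian sphere, Φ = E·4πr² = Q_enc/ε₀.
E = |Q_enc|/(4πε₀r²) = (9.265e-7)/(4π·8.85×10^-12·(0.157)²) = 3.38×10^5 N/C.

3.38×10^5 N/C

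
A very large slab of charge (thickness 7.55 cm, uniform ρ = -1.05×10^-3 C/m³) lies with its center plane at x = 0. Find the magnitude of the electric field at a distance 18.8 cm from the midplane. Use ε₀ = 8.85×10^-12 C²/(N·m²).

E = 4.48e6 N/C

The point |x| = 18.8 cm lies outside the slab (half-thickness 0.03775 m). A symmetric pillbox spanning the full slab encloses Q_enc = ρ·d·A.
Flux = 2EA ⇒ E = |ρ|d/(2ε₀), independent of distance outside.
E = (1.05×10^-3)(0.0755)/(2·8.85×10^-12) = 4.48e6 N/C.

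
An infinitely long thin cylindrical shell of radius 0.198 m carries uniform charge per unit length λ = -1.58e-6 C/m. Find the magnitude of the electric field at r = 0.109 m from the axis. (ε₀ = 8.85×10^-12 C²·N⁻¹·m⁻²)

Choose a coaxial cylinder of radius r = 0.109 m (arbitrary length L) as the Gaussian surface (r < 0.198 m, inside the shell).
No charge is enclosed, so Gauss's law gives E·2πrL = 0 ⇒ E = 0.

E = 0 (no enclosed charge)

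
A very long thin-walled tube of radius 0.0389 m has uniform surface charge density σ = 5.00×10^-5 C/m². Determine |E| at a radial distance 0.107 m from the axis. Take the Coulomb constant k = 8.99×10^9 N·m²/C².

E ≈ 2.05e6 N/C

By cylindrical symmetry E is radial; use a coaxial Gaussian cylinder of radius 0.107 m and length L (r > 0.0389 m).
The whole shell is enclosed: λ_enc = σ·2πR = (5.00e-5)·2π·(0.0389) = 1.222×10^-5 C/m.
Gauss's law: E·2πrL = λ_enc L/ε₀.
E = 2k|λ_enc|/r = 2(8.99×10^9)(1.222e-5)/(0.107) = 2.05×10^6 N/C.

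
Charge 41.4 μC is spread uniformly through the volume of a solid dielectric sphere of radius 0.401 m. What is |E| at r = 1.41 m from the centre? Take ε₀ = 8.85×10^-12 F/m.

1.87×10^5 V/m

Use a concentric Gaussian sphere at r = 1.41 m (r > R, so the entire charge is enclosed).
Q_enc = 41.4 μC = 4.14×10^-5 C.
Gauss's law: E·4πr² = Q_enc/ε₀.
E = |Q_enc|/(4πε₀r²) = (4.14×10^-5)/(4π·8.85×10^-12·(1.41)²) = 1.87×10^5 N/C.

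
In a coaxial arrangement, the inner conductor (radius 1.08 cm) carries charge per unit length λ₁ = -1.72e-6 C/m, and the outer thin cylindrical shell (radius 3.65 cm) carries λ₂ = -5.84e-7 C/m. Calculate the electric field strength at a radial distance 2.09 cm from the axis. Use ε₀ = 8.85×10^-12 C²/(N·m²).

Choose a coaxial cylinder of radius r = 2.09 cm (arbitrary length L) as the Gaussian surface (between the conductors, 1.08 cm < r < 3.65 cm).
Only the inner wire is enclosed; the outer shell contributes nothing inside itself. λ_enc = λ₁ = -1.72×10^-6 C/m.
Applying ∮E·dA = Q_enc/ε₀ with the end caps contributing no flux:
E = |λ_enc|/(2πε₀r) = (1.72e-6)/(2π·8.85×10^-12·0.0209) = 1.48×10^6 N/C.

E ≈ 1.48×10^6 N/C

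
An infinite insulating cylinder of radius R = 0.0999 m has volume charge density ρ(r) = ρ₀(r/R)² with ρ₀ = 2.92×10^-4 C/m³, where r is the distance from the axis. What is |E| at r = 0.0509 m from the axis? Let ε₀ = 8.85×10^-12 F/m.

Choose a coaxial cylinder of radius r = 0.0509 m (arbitrary length L) as the Gaussian surface (r < R).
Integrating ρ over the cross-section to radius r: λ_enc = (2πρ₀/R²) ∫₀^r r'^3 dr' = 2πρ₀ r^4/(4·R²) = 3.085×10^-7 C/m.
By Gauss's law (flux through the curved wall only), E·2πrL = λ_enc L/ε₀.
E = |λ_enc|/(2πε₀r) = (3.085e-7)/(2π·8.85×10^-12·0.0509) = 1.09e5 N/C.

|E| ≈ 1.09e5 V/m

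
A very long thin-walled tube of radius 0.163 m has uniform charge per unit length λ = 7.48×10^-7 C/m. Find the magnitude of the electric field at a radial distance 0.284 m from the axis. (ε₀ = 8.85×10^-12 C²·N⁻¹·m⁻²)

Take a coaxial cylindrical Gaussian surface of radius r = 0.284 m and length L (r > 0.163 m).
The full line charge is enclosed: λ_enc = 7.48×10^-7 C/m.
Applying ∮E·dA = Q_enc/ε₀ with the end caps contributing no flux:
E = |λ_enc|/(2πε₀r) = (7.48×10^-7)/(2π·8.85×10^-12·0.284) = 4.74×10^4 N/C.

E ≈ 4.74e4 N/C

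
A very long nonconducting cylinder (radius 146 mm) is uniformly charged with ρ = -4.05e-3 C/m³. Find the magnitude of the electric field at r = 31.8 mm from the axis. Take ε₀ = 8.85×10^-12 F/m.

By cylindrical symmetry E is radial; use a coaxial Gaussian cylinder of radius 31.8 mm and length L (r < R).
Enclosed charge per unit length: λ_enc = ρ·πr² = (-4.05e-3)π(0.0318)² = -1.287×10^-5 C/m.
Applying ∮E·dA = Q_enc/ε₀ with the end caps contributing no flux:
E = |λ_enc|/(2πε₀r) = (1.287×10^-5)/(2π·8.85×10^-12·0.0318) = 7.28×10^6 N/C.

E = 7.28e6 N/C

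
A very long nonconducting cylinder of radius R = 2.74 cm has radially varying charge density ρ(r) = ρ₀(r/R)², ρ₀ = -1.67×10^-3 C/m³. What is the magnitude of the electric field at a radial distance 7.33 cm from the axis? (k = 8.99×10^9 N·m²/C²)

|E| = 4.83×10^5 N/C

By cylindrical symmetry E is radial; use a coaxial Gaussian cylinder of radius 7.33 cm and length L (r > R, full charge per length enclosed).
λ_enc = 2π ∫₀^R ρ₀(r'/R)^2 r' dr' = 2πρ₀R²/4 = -1.969×10^-6 C/m.
Since E is radial and uniform over the curved surface, Φ = E·2πrL = Q_enc/ε₀ = λ_enc L/ε₀.
E = 2k|λ_enc|/r = 2(8.99×10^9)(1.969×10^-6)/(0.0733) = 4.83e5 N/C.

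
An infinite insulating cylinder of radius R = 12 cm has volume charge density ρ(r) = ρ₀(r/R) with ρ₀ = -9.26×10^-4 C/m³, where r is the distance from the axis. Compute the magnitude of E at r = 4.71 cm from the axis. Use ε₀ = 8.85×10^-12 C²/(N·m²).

E = 6.45×10^5 N/C

Coaxial Gaussian cylinder, radius r = 4.71 cm, length L (r < R).
Integrating ρ over the cross-section to radius r: λ_enc = (2πρ₀/R) ∫₀^r r'^2 dr' = 2πρ₀ r^3/(3·R) = -1.689×10^-6 C/m.
Applying ∮E·dA = Q_enc/ε₀ with the end caps contributing no flux:
E = |λ_enc|/(2πε₀r) = (1.689×10^-6)/(2π·8.85×10^-12·0.0471) = 6.45×10^5 N/C.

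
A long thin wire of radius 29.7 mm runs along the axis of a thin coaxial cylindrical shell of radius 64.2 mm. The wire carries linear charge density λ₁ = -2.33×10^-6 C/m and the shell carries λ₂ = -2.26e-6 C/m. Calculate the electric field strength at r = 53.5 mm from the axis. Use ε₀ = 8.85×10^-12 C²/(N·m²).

7.83×10^5 N/C

Choose a coaxial cylinder of radius r = 53.5 mm (arbitrary length L) as the Gaussian surface (between the conductors, 29.7 mm < r < 64.2 mm).
Only the inner wire is enclosed; the outer shell contributes nothing inside itself. λ_enc = λ₁ = -2.33×10^-6 C/m.
Gauss's law: E·2πrL = λ_enc L/ε₀.
E = |λ_enc|/(2πε₀r) = (2.33×10^-6)/(2π·8.85×10^-12·0.0535) = 7.83×10^5 N/C.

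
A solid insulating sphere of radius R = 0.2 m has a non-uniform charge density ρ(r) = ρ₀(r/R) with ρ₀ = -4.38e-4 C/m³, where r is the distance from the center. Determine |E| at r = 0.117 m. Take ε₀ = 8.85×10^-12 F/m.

Symmetry ⇒ E = E(r) r̂. Gaussian sphere of radius r = 0.117 m (r < R).
Integrate the density: Q_enc = 4π ∫₀^r ρ₀(r'/R)^1 r'² dr' = 4πρ₀ r^4/(4·R) = -1.289×10^-6 C.
By Gauss's law, ∮E·dA = E·4πr² = Q_enc/ε₀.
E = |Q_enc|/(4πε₀r²) = (1.289×10^-6)/(4π·8.85×10^-12·(0.117)²) = 8.47×10^5 N/C.

E ≈ 8.47×10^5 N/C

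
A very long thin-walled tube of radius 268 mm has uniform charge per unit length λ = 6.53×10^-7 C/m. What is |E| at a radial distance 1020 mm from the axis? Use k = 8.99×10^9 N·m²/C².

E = 1.15×10^4 N/C

By cylindrical symmetry E is radial; use a coaxial Gaussian cylinder of radius 1020 mm and length L (r > 268 mm).
The full line charge is enclosed: λ_enc = 6.53e-7 C/m.
By Gauss's law (flux through the curved wall only), E·2πrL = λ_enc L/ε₀.
E = 2k|λ_enc|/r = 2(8.99×10^9)(6.53×10^-7)/(1.02) = 1.15×10^4 N/C.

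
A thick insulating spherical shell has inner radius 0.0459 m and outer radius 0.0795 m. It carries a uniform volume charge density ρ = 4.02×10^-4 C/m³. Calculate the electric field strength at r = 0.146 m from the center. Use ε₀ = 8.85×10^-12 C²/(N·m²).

E ≈ 2.88e5 V/m

Symmetry ⇒ E = E(r) r̂. Gaussian sphere of radius r = 0.146 m (r > 0.0795 m, enclosing the whole shell).
Q_enc = ρ·(4π/3)(b³ − a³) = (4.02×10^-4)·(4π/3)·((0.0795)³ − (0.0459)³) = 6.833×10^-7 C.
Since E is radial and uniform over the Gaussian sphere, Φ = E·4πr² = Q_enc/ε₀.
E = |Q_enc|/(4πε₀r²) = (6.833×10^-7)/(4π·8.85×10^-12·(0.146)²) = 2.88×10^5 N/C.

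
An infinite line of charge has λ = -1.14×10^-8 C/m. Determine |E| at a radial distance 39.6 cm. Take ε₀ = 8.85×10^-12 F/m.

E = 518 N/C

By cylindrical symmetry E is radial; use a coaxial Gaussian cylinder of radius 39.6 cm and length L.
Q_enc = λL, so λ_enc = -1.14e-8 C/m.
Since E is radial and uniform over the curved surface, Φ = E·2πrL = Q_enc/ε₀ = λ_enc L/ε₀.
E = |λ_enc|/(2πε₀r) = (1.14×10^-8)/(2π·8.85×10^-12·0.396) = 518 N/C.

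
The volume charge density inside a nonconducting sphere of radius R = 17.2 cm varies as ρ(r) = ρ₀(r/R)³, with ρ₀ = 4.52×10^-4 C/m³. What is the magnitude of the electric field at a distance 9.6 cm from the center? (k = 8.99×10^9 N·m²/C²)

E = 1.42e5 N/C

Symmetry ⇒ E = E(r) r̂. Gaussian sphere of radius r = 9.6 cm (r < R).
Q_enc = ∫₀^r ρ(r')·4πr'² dr' = (4πρ₀/R³) ∫₀^r r'^5 dr' = 4πρ₀ r^6/(6·R³) = 1.456e-7 C.
Gauss's law: E·4πr² = Q_enc/ε₀.
E = k|Q_enc|/r² = (8.99×10^9)(1.456e-7)/(0.096)² = 1.42e5 N/C.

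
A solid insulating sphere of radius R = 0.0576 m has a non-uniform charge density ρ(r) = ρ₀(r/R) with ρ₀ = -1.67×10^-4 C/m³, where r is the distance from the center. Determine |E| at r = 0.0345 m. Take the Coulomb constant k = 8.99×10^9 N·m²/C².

|E| = 9.75×10^4 N/C

Use a concentric Gaussian sphere at r = 0.0345 m (r < R).
Q_enc = ∫₀^r ρ(r')·4πr'² dr' = (4πρ₀/R) ∫₀^r r'^3 dr' = 4πρ₀ r^4/(4·R) = -1.29×10^-8 C.
Since E is radial and uniform over the Gaussian sphere, Φ = E·4πr² = Q_enc/ε₀.
E = k|Q_enc|/r² = (8.99×10^9)(1.29×10^-8)/(0.0345)² = 9.75e4 N/C.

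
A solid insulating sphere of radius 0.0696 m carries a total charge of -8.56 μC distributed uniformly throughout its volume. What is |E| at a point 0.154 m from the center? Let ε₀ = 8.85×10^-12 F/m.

By spherical symmetry E is radial; choose a Gaussian sphere of radius r = 0.154 m (r > R, so the entire charge is enclosed).
Q_enc = -8.56 μC = -8.56×10^-6 C.
By Gauss's law, ∮E·dA = E·4πr² = Q_enc/ε₀.
E = |Q_enc|/(4πε₀r²) = (8.56×10^-6)/(4π·8.85×10^-12·(0.154)²) = 3.25e6 N/C.

|E| ≈ 3.25×10^6 N/C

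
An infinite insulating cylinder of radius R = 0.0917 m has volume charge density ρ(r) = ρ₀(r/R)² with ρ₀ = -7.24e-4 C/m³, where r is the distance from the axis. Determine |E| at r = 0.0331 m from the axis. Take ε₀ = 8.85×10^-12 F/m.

Take a coaxial cylindrical Gaussian surface of radius r = 0.0331 m and length L (r < R).
λ_enc = ∫₀^r ρ(r')·2πr' dr' = (2πρ₀/R²)·r^4/4 = -1.623×10^-7 C/m.
By Gauss's law (flux through the curved wall only), E·2πrL = λ_enc L/ε₀.
E = |λ_enc|/(2πε₀r) = (1.623e-7)/(2π·8.85×10^-12·0.0331) = 8.82×10^4 N/C.

|E| = 8.82×10^4 N/C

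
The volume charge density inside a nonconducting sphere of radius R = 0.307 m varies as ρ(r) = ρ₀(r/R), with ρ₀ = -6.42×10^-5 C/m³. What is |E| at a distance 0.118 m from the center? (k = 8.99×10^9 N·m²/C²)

|E| ≈ 8.22×10^4 V/m

Symmetry ⇒ E = E(r) r̂. Gaussian sphere of radius r = 0.118 m (r < R).
Q_enc = ∫₀^r ρ(r')·4πr'² dr' = (4πρ₀/R) ∫₀^r r'^3 dr' = 4πρ₀ r^4/(4·R) = -1.274×10^-7 C.
By Gauss's law, ∮E·dA = E·4πr² = Q_enc/ε₀.
E = k|Q_enc|/r² = (8.99×10^9)(1.274×10^-7)/(0.118)² = 8.22e4 N/C.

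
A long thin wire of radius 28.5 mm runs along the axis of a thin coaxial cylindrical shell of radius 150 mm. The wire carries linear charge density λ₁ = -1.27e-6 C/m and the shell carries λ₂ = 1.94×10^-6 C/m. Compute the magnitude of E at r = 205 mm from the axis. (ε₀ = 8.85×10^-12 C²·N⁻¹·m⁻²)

E ≈ 5.88e4 N/C

Coaxial Gaussian cylinder, radius r = 205 mm, length L (r > 150 mm, enclosing both).
λ_enc = λ₁ + λ₂ = (-1.27e-6) + (1.94×10^-6) = 6.70e-7 C/m.
Since E is radial and uniform over the curved surface, Φ = E·2πrL = Q_enc/ε₀ = λ_enc L/ε₀.
E = |λ_enc|/(2πε₀r) = (6.70×10^-7)/(2π·8.85×10^-12·0.205) = 5.88e4 N/C.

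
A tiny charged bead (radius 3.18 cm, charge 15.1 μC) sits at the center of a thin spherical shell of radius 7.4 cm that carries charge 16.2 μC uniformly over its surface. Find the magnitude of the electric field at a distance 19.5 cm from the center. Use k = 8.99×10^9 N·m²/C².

|E| ≈ 7.40e6 N/C

By spherical symmetry E is radial; choose a Gaussian sphere of radius r = 19.5 cm (r > 7.4 cm, enclosing both).
Q_enc = (15.1 μC) + (16.2 μC) = 3.13×10^-5 C.
Since E is radial and uniform over the Gaussian sphere, Φ = E·4πr² = Q_enc/ε₀.
E = k|Q_enc|/r² = (8.99×10^9)(3.13×10^-5)/(0.195)² = 7.40×10^6 N/C.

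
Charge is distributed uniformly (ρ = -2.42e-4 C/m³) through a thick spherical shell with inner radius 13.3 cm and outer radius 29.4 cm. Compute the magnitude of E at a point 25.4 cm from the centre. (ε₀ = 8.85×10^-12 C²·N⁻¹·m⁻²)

Use a concentric Gaussian sphere at r = 25.4 cm (within the shell material, 13.3 cm < r < 29.4 cm).
Only the shell between 13.3 cm and r is enclosed: Q_enc = ρ·(4π/3)(r³ − a³) = (-2.42×10^-4)·(4π/3)·((0.254)³ − (0.133)³) = -1.423e-5 C.
Gauss's law: E·4πr² = Q_enc/ε₀.
E = |Q_enc|/(4πε₀r²) = (1.423×10^-5)/(4π·8.85×10^-12·(0.254)²) = 1.98×10^6 N/C.

|E| = 1.98e6 N/C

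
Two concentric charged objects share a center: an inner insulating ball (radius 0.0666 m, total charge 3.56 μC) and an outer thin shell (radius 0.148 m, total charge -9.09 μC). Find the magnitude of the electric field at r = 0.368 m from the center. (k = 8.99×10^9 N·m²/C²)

By spherical symmetry E is radial; choose a Gaussian sphere of radius r = 0.368 m (r > 0.148 m, enclosing both).
Q_enc = (3.56 μC) + (-9.09 μC) = -5.53e-6 C.
Since E is radial and uniform over the Gaussian sphere, Φ = E·4πr² = Q_enc/ε₀.
E = k|Q_enc|/r² = (8.99×10^9)(5.53×10^-6)/(0.368)² = 3.67e5 N/C.

3.67×10^5 N/C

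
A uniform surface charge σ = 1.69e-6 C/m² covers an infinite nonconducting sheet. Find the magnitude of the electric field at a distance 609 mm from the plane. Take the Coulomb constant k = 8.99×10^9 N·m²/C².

E ≈ 9.55e4 N/C

The symmetry is planar: E is normal to the sheet and the same magnitude on both sides. Take a pillbox straddling the sheet with end-cap area A.
Flux Φ = 2EA and Q_enc = σA, so 2EA = σA/ε₀ ⇒ E = |σ|/(2ε₀), independent of distance.
E = 2πk|σ| = 2π(8.99×10^9)(1.69e-6) = 9.55×10^4 N/C.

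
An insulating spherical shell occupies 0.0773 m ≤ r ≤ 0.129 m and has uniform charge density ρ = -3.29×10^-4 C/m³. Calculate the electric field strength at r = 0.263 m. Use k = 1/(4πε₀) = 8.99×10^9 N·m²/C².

Take a concentric spherical Gaussian surface of radius r = 0.263 m (r > 0.129 m, enclosing the whole shell).
Q_enc = ρ·(4π/3)(b³ − a³) = (-3.29×10^-4)·(4π/3)·((0.129)³ − (0.0773)³) = -2.322e-6 C.
By Gauss's law, ∮E·dA = E·4πr² = Q_enc/ε₀.
E = k|Q_enc|/r² = (8.99×10^9)(2.322×10^-6)/(0.263)² = 3.02×10^5 N/C.

|E| ≈ 3.02×10^5 N/C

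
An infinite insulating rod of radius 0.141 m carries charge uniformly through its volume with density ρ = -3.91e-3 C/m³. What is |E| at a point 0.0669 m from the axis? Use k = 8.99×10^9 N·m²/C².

Take a coaxial cylindrical Gaussian surface of radius r = 0.0669 m and length L (r < R).
Enclosed charge per unit length: λ_enc = ρ·πr² = (-3.91e-3)π(0.0669)² = -5.498×10^-5 C/m.
Since E is radial and uniform over the curved surface, Φ = E·2πrL = Q_enc/ε₀ = λ_enc L/ε₀.
E = 2k|λ_enc|/r = 2(8.99×10^9)(5.498×10^-5)/(0.0669) = 1.48×10^7 N/C.

1.48×10^7 V/m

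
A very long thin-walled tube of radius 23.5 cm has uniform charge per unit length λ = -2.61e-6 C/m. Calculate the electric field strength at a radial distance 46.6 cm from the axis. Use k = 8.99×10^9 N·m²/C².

1.01×10^5 N/C

Coaxial Gaussian cylinder, radius r = 46.6 cm, length L (r > 23.5 cm).
The full line charge is enclosed: λ_enc = -2.61×10^-6 C/m.
Applying ∮E·dA = Q_enc/ε₀ with the end caps contributing no flux:
E = 2k|λ_enc|/r = 2(8.99×10^9)(2.61e-6)/(0.466) = 1.01×10^5 N/C.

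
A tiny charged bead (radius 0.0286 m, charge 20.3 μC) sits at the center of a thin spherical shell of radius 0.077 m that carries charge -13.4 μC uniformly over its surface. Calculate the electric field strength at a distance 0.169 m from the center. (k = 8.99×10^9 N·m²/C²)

E ≈ 2.17e6 N/C

Take a concentric spherical Gaussian surface of radius r = 0.169 m (r > 0.077 m, enclosing both).
Q_enc = (20.3 μC) + (-13.4 μC) = 6.90×10^-6 C.
Applying ∮E·dA = Q_enc/ε₀ with Φ = E(4πr²):
E = k|Q_enc|/r² = (8.99×10^9)(6.90×10^-6)/(0.169)² = 2.17×10^6 N/C.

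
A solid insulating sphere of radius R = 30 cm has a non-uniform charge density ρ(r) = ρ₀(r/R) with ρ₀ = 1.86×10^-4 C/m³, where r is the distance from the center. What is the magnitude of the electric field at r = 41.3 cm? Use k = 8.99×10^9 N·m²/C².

|E| ≈ 8.32×10^5 N/C

Use a concentric Gaussian sphere at r = 41.3 cm (r > R, all charge enclosed).
Q_enc = 4π ∫₀^R ρ₀(r'/R)^1 r'² dr' = 4πρ₀R³/4 = 1.578×10^-5 C.
By Gauss's law, ∮E·dA = E·4πr² = Q_enc/ε₀.
E = k|Q_enc|/r² = (8.99×10^9)(1.578×10^-5)/(0.413)² = 8.32e5 N/C.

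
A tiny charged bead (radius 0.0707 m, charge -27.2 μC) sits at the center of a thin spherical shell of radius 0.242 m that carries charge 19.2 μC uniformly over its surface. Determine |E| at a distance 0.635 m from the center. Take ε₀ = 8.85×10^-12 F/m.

E = 1.78e5 N/C

By spherical symmetry E is radial; choose a Gaussian sphere of radius r = 0.635 m (r > 0.242 m, enclosing both).
Q_enc = (-27.2 μC) + (19.2 μC) = -8.00e-6 C.
Applying ∮E·dA = Q_enc/ε₀ with Φ = E(4πr²):
E = |Q_enc|/(4πε₀r²) = (8.00e-6)/(4π·8.85×10^-12·(0.635)²) = 1.78×10^5 N/C.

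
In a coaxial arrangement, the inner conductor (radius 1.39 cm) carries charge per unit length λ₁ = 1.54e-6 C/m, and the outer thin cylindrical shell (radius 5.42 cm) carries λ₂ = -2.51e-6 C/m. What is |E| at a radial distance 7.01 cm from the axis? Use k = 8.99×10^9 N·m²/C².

Choose a coaxial cylinder of radius r = 7.01 cm (arbitrary length L) as the Gaussian surface (r > 5.42 cm, enclosing both).
λ_enc = λ₁ + λ₂ = (1.54×10^-6) + (-2.51×10^-6) = -9.70×10^-7 C/m.
By Gauss's law (flux through the curved wall only), E·2πrL = λ_enc L/ε₀.
E = 2k|λ_enc|/r = 2(8.99×10^9)(9.70×10^-7)/(0.0701) = 2.49×10^5 N/C.

|E| = 2.49×10^5 V/m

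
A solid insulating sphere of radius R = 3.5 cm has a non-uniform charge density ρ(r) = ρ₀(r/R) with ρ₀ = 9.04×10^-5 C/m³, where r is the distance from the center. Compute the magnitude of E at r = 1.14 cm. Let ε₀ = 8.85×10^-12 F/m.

Symmetry ⇒ E = E(r) r̂. Gaussian sphere of radius r = 1.14 cm (r < R).
Integrate the density: Q_enc = 4π ∫₀^r ρ₀(r'/R)^1 r'² dr' = 4πρ₀ r^4/(4·R) = 1.37×10^-10 C.
Since E is radial and uniform over the Gaussian sphere, Φ = E·4πr² = Q_enc/ε₀.
E = |Q_enc|/(4πε₀r²) = (1.37e-10)/(4π·8.85×10^-12·(0.0114)²) = 9.48×10^3 N/C.

|E| = 9.48×10^3 N/C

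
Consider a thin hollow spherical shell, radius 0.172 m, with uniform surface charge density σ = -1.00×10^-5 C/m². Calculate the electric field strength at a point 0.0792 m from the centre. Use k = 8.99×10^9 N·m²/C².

|E| = 0 V/m

Take a concentric spherical Gaussian surface of radius r = 0.0792 m (inside the shell, r < 0.172 m).
All the charge is outside the Gaussian surface: Q_enc = 0, hence E = 0 everywhere inside the shell.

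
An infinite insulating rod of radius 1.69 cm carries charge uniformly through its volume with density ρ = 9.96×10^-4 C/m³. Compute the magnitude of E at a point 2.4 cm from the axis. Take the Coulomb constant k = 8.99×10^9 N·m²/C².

Coaxial Gaussian cylinder, radius r = 2.4 cm, length L (r > 1.69 cm, full cross-section enclosed).
λ_enc = ρ·πR² = (9.96×10^-4)π(0.0169)² = 8.937×10^-7 C/m.
Applying ∮E·dA = Q_enc/ε₀ with the end caps contributing no flux:
E = 2k|λ_enc|/r = 2(8.99×10^9)(8.937e-7)/(0.024) = 6.70×10^5 N/C.

6.70e5 V/m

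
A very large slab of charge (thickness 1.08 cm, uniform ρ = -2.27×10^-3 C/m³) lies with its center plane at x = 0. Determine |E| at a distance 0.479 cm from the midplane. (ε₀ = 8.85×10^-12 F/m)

By symmetry E is perpendicular to the slab. A Gaussian pillbox from −0.479 cm to +0.479 cm (face area A) lies entirely within the slab.
Q_enc = ρ·(2x)·A and flux = 2EA, so 2EA = 2ρxA/ε₀ ⇒ E = |ρ|x/ε₀.
E = (2.27×10^-3)(0.00479)/(8.85×10^-12) = 1.23×10^6 N/C.

|E| ≈ 1.23×10^6 N/C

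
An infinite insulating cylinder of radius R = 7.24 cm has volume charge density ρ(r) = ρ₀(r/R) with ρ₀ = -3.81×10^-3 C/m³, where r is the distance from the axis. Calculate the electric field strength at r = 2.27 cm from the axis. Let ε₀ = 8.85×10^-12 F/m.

|E| ≈ 1.02×10^6 N/C

Take a coaxial cylindrical Gaussian surface of radius r = 2.27 cm and length L (r < R).
λ_enc = ∫₀^r ρ(r')·2πr' dr' = (2πρ₀/R)·r^3/3 = -1.289×10^-6 C/m.
By Gauss's law (flux through the curved wall only), E·2πrL = λ_enc L/ε₀.
E = |λ_enc|/(2πε₀r) = (1.289×10^-6)/(2π·8.85×10^-12·0.0227) = 1.02e6 N/C.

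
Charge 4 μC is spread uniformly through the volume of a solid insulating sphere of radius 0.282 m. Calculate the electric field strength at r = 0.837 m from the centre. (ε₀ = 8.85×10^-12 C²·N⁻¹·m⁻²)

E = 5.13e4 N/C

Use a concentric Gaussian sphere at r = 0.837 m (r > R, so the entire charge is enclosed).
Q_enc = 4 μC = 4.00×10^-6 C.
Applying ∮E·dA = Q_enc/ε₀ with Φ = E(4πr²):
E = |Q_enc|/(4πε₀r²) = (4.00e-6)/(4π·8.85×10^-12·(0.837)²) = 5.13×10^4 N/C.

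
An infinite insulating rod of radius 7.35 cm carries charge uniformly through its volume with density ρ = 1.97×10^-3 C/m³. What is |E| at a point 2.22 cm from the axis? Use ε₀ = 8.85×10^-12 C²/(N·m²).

Coaxial Gaussian cylinder, radius r = 2.22 cm, length L (r < R).
Charge inside radius r per length L is ρ·πr²·L, so λ_enc = ρπr² = 3.05×10^-6 C/m.
Gauss's law: E·2πrL = λ_enc L/ε₀.
E = |λ_enc|/(2πε₀r) = (3.05e-6)/(2π·8.85×10^-12·0.0222) = 2.47×10^6 N/C.

|E| ≈ 2.47×10^6 V/m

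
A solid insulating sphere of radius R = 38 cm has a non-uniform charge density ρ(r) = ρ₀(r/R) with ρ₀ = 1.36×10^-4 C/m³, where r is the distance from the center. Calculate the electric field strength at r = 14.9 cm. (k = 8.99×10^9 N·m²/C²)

Take a concentric spherical Gaussian surface of radius r = 14.9 cm (r < R).
Integrate the density: Q_enc = 4π ∫₀^r ρ₀(r'/R)^1 r'² dr' = 4πρ₀ r^4/(4·R) = 5.542e-7 C.
Since E is radial and uniform over the Gaussian sphere, Φ = E·4πr² = Q_enc/ε₀.
E = k|Q_enc|/r² = (8.99×10^9)(5.542e-7)/(0.149)² = 2.24×10^5 N/C.

|E| ≈ 2.24e5 N/C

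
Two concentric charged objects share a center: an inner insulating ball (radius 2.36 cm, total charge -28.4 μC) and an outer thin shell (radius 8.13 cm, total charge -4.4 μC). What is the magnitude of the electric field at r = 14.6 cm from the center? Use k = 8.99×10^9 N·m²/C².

Take a concentric spherical Gaussian surface of radius r = 14.6 cm (r > 8.13 cm, enclosing both).
Q_enc = (-28.4 μC) + (-4.4 μC) = -3.28e-5 C.
Gauss's law: E·4πr² = Q_enc/ε₀.
E = k|Q_enc|/r² = (8.99×10^9)(3.28×10^-5)/(0.146)² = 1.38×10^7 N/C.

1.38×10^7 N/C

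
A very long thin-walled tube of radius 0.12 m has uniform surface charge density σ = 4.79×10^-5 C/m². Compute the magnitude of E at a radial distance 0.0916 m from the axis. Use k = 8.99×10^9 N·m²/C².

Take a coaxial cylindrical Gaussian surface of radius r = 0.0916 m and length L (r < 0.12 m, inside the shell).
No charge is enclosed, so Gauss's law gives E·2πrL = 0 ⇒ E = 0.

|E| = 0 N/C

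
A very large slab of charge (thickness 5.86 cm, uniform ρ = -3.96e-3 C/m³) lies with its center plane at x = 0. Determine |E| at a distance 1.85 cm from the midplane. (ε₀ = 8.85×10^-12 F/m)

E = 8.28e6 N/C

By symmetry E is perpendicular to the slab. A Gaussian pillbox from −1.85 cm to +1.85 cm (face area A) lies entirely within the slab.
Q_enc = ρ·(2x)·A and flux = 2EA, so 2EA = 2ρxA/ε₀ ⇒ E = |ρ|x/ε₀.
E = (3.96×10^-3)(0.0185)/(8.85×10^-12) = 8.28×10^6 N/C.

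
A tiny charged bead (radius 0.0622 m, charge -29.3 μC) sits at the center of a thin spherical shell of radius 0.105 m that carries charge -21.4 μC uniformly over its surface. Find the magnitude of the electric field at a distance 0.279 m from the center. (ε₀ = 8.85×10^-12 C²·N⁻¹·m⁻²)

Use a concentric Gaussian sphere at r = 0.279 m (r > 0.105 m, enclosing both).
Q_enc = (-29.3 μC) + (-21.4 μC) = -5.07×10^-5 C.
By Gauss's law, ∮E·dA = E·4πr² = Q_enc/ε₀.
E = |Q_enc|/(4πε₀r²) = (5.07×10^-5)/(4π·8.85×10^-12·(0.279)²) = 5.86×10^6 N/C.

|E| ≈ 5.86×10^6 N/C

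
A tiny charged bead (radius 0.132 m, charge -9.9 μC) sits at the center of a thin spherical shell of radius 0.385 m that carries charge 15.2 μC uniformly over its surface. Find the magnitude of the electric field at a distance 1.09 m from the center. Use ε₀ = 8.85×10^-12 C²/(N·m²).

4.01e4 N/C

Symmetry ⇒ E = E(r) r̂. Gaussian sphere of radius r = 1.09 m (r > 0.385 m, enclosing both).
Q_enc = (-9.9 μC) + (15.2 μC) = 5.30e-6 C.
By Gauss's law, ∮E·dA = E·4πr² = Q_enc/ε₀.
E = |Q_enc|/(4πε₀r²) = (5.30e-6)/(4π·8.85×10^-12·(1.09)²) = 4.01×10^4 N/C.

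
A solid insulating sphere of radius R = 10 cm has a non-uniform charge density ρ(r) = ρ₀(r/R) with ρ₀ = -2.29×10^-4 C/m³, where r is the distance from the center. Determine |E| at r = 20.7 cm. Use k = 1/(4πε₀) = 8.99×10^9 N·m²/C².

|E| = 1.51×10^5 N/C

Use a concentric Gaussian sphere at r = 20.7 cm (r > R, all charge enclosed).
Q_enc = 4π ∫₀^R ρ₀(r'/R)^1 r'² dr' = 4πρ₀R³/4 = -7.194×10^-7 C.
Gauss's law: E·4πr² = Q_enc/ε₀.
E = k|Q_enc|/r² = (8.99×10^9)(7.194e-7)/(0.207)² = 1.51×10^5 N/C.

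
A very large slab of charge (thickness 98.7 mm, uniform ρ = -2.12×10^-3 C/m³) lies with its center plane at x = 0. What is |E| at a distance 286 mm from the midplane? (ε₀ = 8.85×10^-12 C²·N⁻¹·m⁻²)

The point |x| = 286 mm lies outside the slab (half-thickness 0.04935 m). A symmetric pillbox spanning the full slab encloses Q_enc = ρ·d·A.
Flux = 2EA ⇒ E = |ρ|d/(2ε₀), independent of distance outside.
E = (2.12×10^-3)(0.0987)/(2·8.85×10^-12) = 1.18×10^7 N/C.

|E| ≈ 1.18×10^7 N/C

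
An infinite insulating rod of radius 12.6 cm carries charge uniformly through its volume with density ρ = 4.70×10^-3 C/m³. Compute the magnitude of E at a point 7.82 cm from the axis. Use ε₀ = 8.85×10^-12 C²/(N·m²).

Coaxial Gaussian cylinder, radius r = 7.82 cm, length L (r < R).
Enclosed charge per unit length: λ_enc = ρ·πr² = (4.70×10^-3)π(0.0782)² = 9.029×10^-5 C/m.
Since E is radial and uniform over the curved surface, Φ = E·2πrL = Q_enc/ε₀ = λ_enc L/ε₀.
E = |λ_enc|/(2πε₀r) = (9.029×10^-5)/(2π·8.85×10^-12·0.0782) = 2.08×10^7 N/C.

E = 2.08×10^7 N/C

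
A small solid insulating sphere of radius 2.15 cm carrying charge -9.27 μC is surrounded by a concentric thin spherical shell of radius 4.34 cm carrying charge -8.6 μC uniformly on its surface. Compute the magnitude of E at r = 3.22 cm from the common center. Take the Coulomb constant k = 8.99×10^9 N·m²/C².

8.04×10^7 V/m

Take a concentric spherical Gaussian surface of radius r = 3.22 cm (between the bodies, 2.15 cm < r < 4.34 cm).
Only the inner charge is enclosed; the outer shell contributes nothing inside itself. Q_enc = -9.27 μC = -9.27e-6 C.
By Gauss's law, ∮E·dA = E·4πr² = Q_enc/ε₀.
E = k|Q_enc|/r² = (8.99×10^9)(9.27e-6)/(0.0322)² = 8.04×10^7 N/C.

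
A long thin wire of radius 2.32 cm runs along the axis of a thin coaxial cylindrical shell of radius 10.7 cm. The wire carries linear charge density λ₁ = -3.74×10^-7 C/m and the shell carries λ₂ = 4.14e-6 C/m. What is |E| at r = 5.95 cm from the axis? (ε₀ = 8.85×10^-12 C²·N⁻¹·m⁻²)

1.13×10^5 V/m

Coaxial Gaussian cylinder, radius r = 5.95 cm, length L (between the conductors, 2.32 cm < r < 10.7 cm).
Only the inner wire is enclosed; the outer shell contributes nothing inside itself. λ_enc = λ₁ = -3.74e-7 C/m.
Applying ∮E·dA = Q_enc/ε₀ with the end caps contributing no flux:
E = |λ_enc|/(2πε₀r) = (3.74e-7)/(2π·8.85×10^-12·0.0595) = 1.13e5 N/C.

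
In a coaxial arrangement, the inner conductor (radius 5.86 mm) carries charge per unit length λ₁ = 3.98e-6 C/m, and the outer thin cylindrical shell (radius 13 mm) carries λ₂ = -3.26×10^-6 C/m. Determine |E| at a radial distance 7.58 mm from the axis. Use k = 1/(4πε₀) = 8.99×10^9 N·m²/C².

Coaxial Gaussian cylinder, radius r = 7.58 mm, length L (between the conductors, 5.86 mm < r < 13 mm).
Only the inner wire is enclosed; the outer shell contributes nothing inside itself. λ_enc = λ₁ = 3.98×10^-6 C/m.
By Gauss's law (flux through the curved wall only), E·2πrL = λ_enc L/ε₀.
E = 2k|λ_enc|/r = 2(8.99×10^9)(3.98×10^-6)/(0.00758) = 9.44×10^6 N/C.

|E| = 9.44×10^6 N/C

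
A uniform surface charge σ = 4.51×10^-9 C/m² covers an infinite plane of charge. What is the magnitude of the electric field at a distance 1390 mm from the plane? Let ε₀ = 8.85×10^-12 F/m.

E = 255 V/m

The symmetry is planar: E is normal to the sheet and the same magnitude on both sides. Take a pillbox straddling the sheet with end-cap area A.
Only the two end caps contribute flux: Φ = 2EA. With Q_enc = σA, Gauss's law gives E = |σ|/(2ε₀).
E = |σ|/(2ε₀) = (4.51×10^-9)/(2·8.85×10^-12) = 255 N/C.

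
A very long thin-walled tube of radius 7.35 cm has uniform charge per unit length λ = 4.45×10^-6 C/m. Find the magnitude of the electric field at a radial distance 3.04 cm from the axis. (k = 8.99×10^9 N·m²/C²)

|E| = 0 N/C

Coaxial Gaussian cylinder, radius r = 3.04 cm, length L (r < 7.35 cm, inside the shell).
All the surface charge lies outside this cylinder: Q_enc = 0, hence E = 0.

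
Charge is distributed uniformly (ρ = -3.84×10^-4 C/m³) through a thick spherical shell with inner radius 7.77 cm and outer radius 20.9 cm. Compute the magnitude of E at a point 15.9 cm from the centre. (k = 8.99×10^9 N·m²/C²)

|E| = 2.03×10^6 N/C

Take a concentric spherical Gaussian surface of radius r = 15.9 cm (within the shell material, 7.77 cm < r < 20.9 cm).
Enclosed charge is the volume from a to r: Q_enc = (4π/3)ρ(r³ − a³) = -5.711×10^-6 C.
Gauss's law: E·4πr² = Q_enc/ε₀.
E = k|Q_enc|/r² = (8.99×10^9)(5.711×10^-6)/(0.159)² = 2.03×10^6 N/C.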